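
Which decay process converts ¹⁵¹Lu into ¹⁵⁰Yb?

proton emission

ΔA = 150 − 151 = -1; ΔZ = 70 − 71 = -1.
A drops by 1 and Z drops by 1 — a proton was emitted.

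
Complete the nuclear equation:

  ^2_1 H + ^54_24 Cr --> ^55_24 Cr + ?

proton

Conserve mass number: 2 + 54 = 55 + A, so A = 1.
Conserve atomic number: 1 + 24 = 24 + Z, so Z = 1.
A = 1 and Z = 1 is ^1_1 H — a proton.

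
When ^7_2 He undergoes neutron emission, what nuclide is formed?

He-6

Neutron emission: mass number changes by -1, atomic number by +0.
A: 7 − 1 = 6; Z: 2 = 2.
Z = 2 is helium, so the daughter is ^6_2 He.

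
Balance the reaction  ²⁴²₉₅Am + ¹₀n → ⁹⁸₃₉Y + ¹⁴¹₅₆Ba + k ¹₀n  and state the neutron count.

4

Conserve mass number: 243 = 98 + 141 + k, so k = 243 − 239 = 4.
Check atomic number: 95 = 39 + 56 + 0 = 95. ✓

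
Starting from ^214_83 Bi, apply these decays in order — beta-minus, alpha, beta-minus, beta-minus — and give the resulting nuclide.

Start: (A, Z) = (214, 83).
After β⁻: (214, 84).
After α: (210, 82).
After β⁻: (210, 83).
After β⁻: (210, 84).
Z = 84 is polonium.

Po-210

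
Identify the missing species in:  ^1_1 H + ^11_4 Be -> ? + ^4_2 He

Conserve mass number: 1 + 11 = A + 4, so A = 8.
Conserve atomic number: 1 + 4 = Z + 2, so Z = 3.
Z = 3 is lithium, so the species is ^8_3 Li.

Li-8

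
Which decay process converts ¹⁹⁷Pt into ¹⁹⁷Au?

beta-minus decay

ΔA = 197 − 197 = 0; ΔZ = 79 − 78 = +1.
A is unchanged and Z rises by 1 — a neutron has become a proton (β⁻ decay).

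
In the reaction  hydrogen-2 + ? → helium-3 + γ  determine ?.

proton

Conserve mass number: 2 + A = 3 + 0, so A = 1.
Conserve atomic number: 1 + Z = 2 + 0, so Z = 1.
A = 1 and Z = 1 is hydrogen-1 — a proton.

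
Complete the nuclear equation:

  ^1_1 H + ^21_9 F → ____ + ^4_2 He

O-18

Conserve mass number: 1 + 21 = A + 4, so A = 18.
Conserve atomic number: 1 + 9 = Z + 2, so Z = 8.
Z = 8 is oxygen, so the species is ^18_8 O.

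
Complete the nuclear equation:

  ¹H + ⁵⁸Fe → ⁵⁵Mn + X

alpha particle

Conserve mass number: 1 + 58 = 55 + A, so A = 4.
Conserve atomic number: 1 + 26 = 25 + Z, so Z = 2.
A = 4 and Z = 2 is ⁴He — an alpha particle.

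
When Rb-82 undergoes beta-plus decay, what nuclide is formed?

Kr-82

Beta-plus decay: mass number changes by +0, atomic number by -1.
A: 82 = 82; Z: 37 − 1 = 36.
Z = 36 is krypton, so the daughter is Kr-82.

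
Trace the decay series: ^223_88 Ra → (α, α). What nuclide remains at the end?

Start: (A, Z) = (223, 88).
After α: (219, 86).
After α: (215, 84).
Z = 84 is polonium.

Po-215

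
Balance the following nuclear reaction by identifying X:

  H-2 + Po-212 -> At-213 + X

neutron

Conserve mass number: 2 + 212 = 213 + A, so A = 1.
Conserve atomic number: 1 + 84 = 85 + Z, so Z = 0.
A = 1 and Z = 0 is n — a neutron.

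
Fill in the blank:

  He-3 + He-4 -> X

Be-7

Conserve mass number: 3 + 4 = A, so A = 7.
Conserve atomic number: 2 + 2 = Z, so Z = 4.
Z = 4 is beryllium, so the species is Be-7.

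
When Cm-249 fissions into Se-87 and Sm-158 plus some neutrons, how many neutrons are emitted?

4

Conserve mass number: 249 = 87 + 158 + k, so k = 249 − 245 = 4.
Check atomic number: 96 = 34 + 62 + 0 = 96. ✓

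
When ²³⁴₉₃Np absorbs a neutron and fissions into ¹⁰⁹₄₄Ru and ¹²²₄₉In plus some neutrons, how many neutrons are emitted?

Conserve mass number: 235 = 109 + 122 + k, so k = 235 − 231 = 4.
Check atomic number: 93 = 44 + 49 + 0 = 93. ✓

4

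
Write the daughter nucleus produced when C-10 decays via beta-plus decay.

B-10

Beta-plus decay: mass number changes by +0, atomic number by -1.
A: 10 = 10; Z: 6 − 1 = 5.
Z = 5 is boron, so the daughter is B-10.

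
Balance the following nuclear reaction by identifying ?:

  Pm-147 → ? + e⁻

Conserve mass number: 147 = A + 0, so A = 147.
Conserve atomic number: 61 = Z − 1, so Z = 62.
Z = 62 is samarium, so the species is Sm-147.

Sm-147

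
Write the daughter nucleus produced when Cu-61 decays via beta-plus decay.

Ni-61

Beta-plus decay: mass number changes by +0, atomic number by -1.
A: 61 = 61; Z: 29 − 1 = 28.
Z = 28 is nickel, so the daughter is Ni-61.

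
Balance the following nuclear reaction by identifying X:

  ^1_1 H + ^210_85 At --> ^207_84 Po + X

alpha particle

Conserve mass number: 1 + 210 = 207 + A, so A = 4.
Conserve atomic number: 1 + 85 = 84 + Z, so Z = 2.
A = 4 and Z = 2 is ^4_2 He — an alpha particle.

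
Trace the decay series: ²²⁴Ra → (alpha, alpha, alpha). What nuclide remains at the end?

Pb-212

Start: (A, Z) = (224, 88).
After α: (220, 86).
After α: (216, 84).
After α: (212, 82).
Z = 82 is lead.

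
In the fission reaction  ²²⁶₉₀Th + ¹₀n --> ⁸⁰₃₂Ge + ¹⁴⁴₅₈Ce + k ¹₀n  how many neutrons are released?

3

Conserve mass number: 227 = 80 + 144 + k, so k = 227 − 224 = 3.
Check atomic number: 90 = 32 + 58 + 0 = 90. ✓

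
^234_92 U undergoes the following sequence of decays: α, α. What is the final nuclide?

Start: (A, Z) = (234, 92).
After α: (230, 90).
After α: (226, 88).
Z = 88 is radium.

Ra-226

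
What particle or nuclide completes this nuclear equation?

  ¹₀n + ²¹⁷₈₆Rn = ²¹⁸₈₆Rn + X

gamma ray

Conserve mass number: 1 + 217 = 218 + A, so A = 0.
Conserve atomic number: 0 + 86 = 86 + Z, so Z = 0.
A = 0 and Z = 0 is ⁰₀γ — a gamma ray.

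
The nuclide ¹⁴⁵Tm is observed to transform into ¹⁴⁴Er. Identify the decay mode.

proton emission

ΔA = 144 − 145 = -1; ΔZ = 68 − 69 = -1.
A drops by 1 and Z drops by 1 — a proton was emitted.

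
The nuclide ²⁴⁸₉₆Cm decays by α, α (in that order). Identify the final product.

Start: (A, Z) = (248, 96).
After α: (244, 94).
After α: (240, 92).
Z = 92 is uranium.

U-240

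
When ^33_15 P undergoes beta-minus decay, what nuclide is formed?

Beta-minus decay: mass number changes by +0, atomic number by +1.
A: 33 = 33; Z: 15 + 1 = 16.
Z = 16 is sulfur, so the daughter is ^33_16 S.

S-33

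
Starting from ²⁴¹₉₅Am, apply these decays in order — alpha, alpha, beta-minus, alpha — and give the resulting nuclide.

Start: (A, Z) = (241, 95).
After α: (237, 93).
After α: (233, 91).
After β⁻: (233, 92).
After α: (229, 90).
Z = 90 is thorium.

Th-229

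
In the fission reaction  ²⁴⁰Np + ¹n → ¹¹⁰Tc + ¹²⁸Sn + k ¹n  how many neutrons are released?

3

Conserve mass number: 241 = 110 + 128 + k, so k = 241 − 238 = 3.
Check atomic number: 93 = 43 + 50 + 0 = 93. ✓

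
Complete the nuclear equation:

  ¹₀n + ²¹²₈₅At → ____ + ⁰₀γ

Conserve mass number: 1 + 212 = A + 0, so A = 213.
Conserve atomic number: 0 + 85 = Z + 0, so Z = 85.
Z = 85 is astatine, so the species is ²¹³₈₅At.

At-213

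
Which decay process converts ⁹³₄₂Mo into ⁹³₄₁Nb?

beta-plus decay or electron capture

ΔA = 93 − 93 = 0; ΔZ = 41 − 42 = -1.
A is unchanged and Z drops by 1 — a proton has become a neutron (β⁺ emission or electron capture).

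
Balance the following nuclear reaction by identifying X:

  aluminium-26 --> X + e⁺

Mg-26

Conserve mass number: 26 = A + 0, so A = 26.
Conserve atomic number: 13 = Z + 1, so Z = 12.
Z = 12 is magnesium, so the species is magnesium-26.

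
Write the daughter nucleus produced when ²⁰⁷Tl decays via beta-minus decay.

Pb-207

Beta-minus decay: mass number changes by +0, atomic number by +1.
A: 207 = 207; Z: 81 + 1 = 82.
Z = 82 is lead, so the daughter is ²⁰⁷Pb.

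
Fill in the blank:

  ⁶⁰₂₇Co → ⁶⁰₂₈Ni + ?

beta-minus particle

Conserve mass number: 60 = 60 + A, so A = 0.
Conserve atomic number: 27 = 28 + Z, so Z = -1.
A = 0 and Z = -1 is ⁰₋₁e — a beta-minus particle.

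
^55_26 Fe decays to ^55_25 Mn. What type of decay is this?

ΔA = 55 − 55 = 0; ΔZ = 25 − 26 = -1.
A is unchanged and Z drops by 1 — a proton has become a neutron (β⁺ emission or electron capture).

beta-plus decay or electron capture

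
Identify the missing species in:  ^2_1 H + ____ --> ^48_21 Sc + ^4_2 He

Ti-50

Conserve mass number: 2 + A = 48 + 4, so A = 50.
Conserve atomic number: 1 + Z = 21 + 2, so Z = 22.
Z = 22 is titanium, so the species is ^50_22 Ti.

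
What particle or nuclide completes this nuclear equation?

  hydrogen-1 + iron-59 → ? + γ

Conserve mass number: 1 + 59 = A + 0, so A = 60.
Conserve atomic number: 1 + 26 = Z + 0, so Z = 27.
Z = 27 is cobalt, so the species is cobalt-60.

Co-60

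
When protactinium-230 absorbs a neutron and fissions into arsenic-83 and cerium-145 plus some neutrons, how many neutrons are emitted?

Conserve mass number: 231 = 83 + 145 + k, so k = 231 − 228 = 3.
Check atomic number: 91 = 33 + 58 + 0 = 91. ✓

3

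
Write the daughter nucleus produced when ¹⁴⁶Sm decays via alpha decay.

Alpha decay: mass number changes by -4, atomic number by -2.
A: 146 − 4 = 142; Z: 62 − 2 = 60.
Z = 60 is neodymium, so the daughter is ¹⁴²Nd.

Nd-142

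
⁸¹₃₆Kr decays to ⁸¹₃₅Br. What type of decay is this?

beta-plus decay or electron capture

ΔA = 81 − 81 = 0; ΔZ = 35 − 36 = -1.
A is unchanged and Z drops by 1 — a proton has become a neutron (β⁺ emission or electron capture).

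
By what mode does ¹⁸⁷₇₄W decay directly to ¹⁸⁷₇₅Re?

beta-minus decay

ΔA = 187 − 187 = 0; ΔZ = 75 − 74 = +1.
A is unchanged and Z rises by 1 — a neutron has become a proton (β⁻ decay).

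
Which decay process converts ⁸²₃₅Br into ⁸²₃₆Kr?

beta-minus decay

ΔA = 82 − 82 = 0; ΔZ = 36 − 35 = +1.
A is unchanged and Z rises by 1 — a neutron has become a proton (β⁻ decay).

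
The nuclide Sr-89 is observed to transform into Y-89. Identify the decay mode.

ΔA = 89 − 89 = 0; ΔZ = 39 − 38 = +1.
A is unchanged and Z rises by 1 — a neutron has become a proton (β⁻ decay).

beta-minus decay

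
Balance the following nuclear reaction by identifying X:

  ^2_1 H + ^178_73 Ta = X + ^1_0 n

W-179

Conserve mass number: 2 + 178 = A + 1, so A = 179.
Conserve atomic number: 1 + 73 = Z + 0, so Z = 74.
Z = 74 is tungsten, so the species is ^179_74 W.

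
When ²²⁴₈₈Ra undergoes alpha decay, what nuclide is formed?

Rn-220

Alpha decay: mass number changes by -4, atomic number by -2.
A: 224 − 4 = 220; Z: 88 − 2 = 86.
Z = 86 is radon, so the daughter is ²²⁰₈₆Rn.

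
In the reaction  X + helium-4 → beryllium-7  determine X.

Conserve mass number: A + 4 = 7, so A = 3.
Conserve atomic number: Z + 2 = 4, so Z = 2.
Z = 2 is helium, so the species is helium-3.

He-3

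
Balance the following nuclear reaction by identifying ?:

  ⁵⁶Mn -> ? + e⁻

Fe-56

Conserve mass number: 56 = A + 0, so A = 56.
Conserve atomic number: 25 = Z − 1, so Z = 26.
Z = 26 is iron, so the species is ⁵⁶Fe.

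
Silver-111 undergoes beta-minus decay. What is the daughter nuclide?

Cd-111

Beta-minus decay: mass number changes by +0, atomic number by +1.
A: 111 = 111; Z: 47 + 1 = 48.
Z = 48 is cadmium, so the daughter is cadmium-111.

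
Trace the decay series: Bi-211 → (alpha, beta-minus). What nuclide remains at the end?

Start: (A, Z) = (211, 83).
After α: (207, 81).
After β⁻: (207, 82).
Z = 82 is lead.

Pb-207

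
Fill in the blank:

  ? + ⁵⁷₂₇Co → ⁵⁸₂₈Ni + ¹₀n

Conserve mass number: A + 57 = 58 + 1, so A = 2.
Conserve atomic number: Z + 27 = 28 + 0, so Z = 1.
A = 2 and Z = 1 is ²₁H — a deuteron.

deuteron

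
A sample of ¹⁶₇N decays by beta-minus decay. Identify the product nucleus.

O-16

Beta-minus decay: mass number changes by +0, atomic number by +1.
A: 16 = 16; Z: 7 + 1 = 8.
Z = 8 is oxygen, so the daughter is ¹⁶₈O.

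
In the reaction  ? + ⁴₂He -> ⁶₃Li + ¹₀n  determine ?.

Conserve mass number: A + 4 = 6 + 1, so A = 3.
Conserve atomic number: Z + 2 = 3 + 0, so Z = 1.
A = 3 and Z = 1 is ³₁H — a triton.

triton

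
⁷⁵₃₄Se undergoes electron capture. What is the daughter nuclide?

Electron capture: mass number changes by +0, atomic number by -1.
A: 75 = 75; Z: 34 − 1 = 33.
Z = 33 is arsenic, so the daughter is ⁷⁵₃₃As.

As-75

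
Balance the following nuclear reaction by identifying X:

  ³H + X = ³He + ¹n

proton

Conserve mass number: 3 + A = 3 + 1, so A = 1.
Conserve atomic number: 1 + Z = 2 + 0, so Z = 1.
A = 1 and Z = 1 is ¹H — a proton.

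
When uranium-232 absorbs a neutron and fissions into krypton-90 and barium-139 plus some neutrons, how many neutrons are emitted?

Conserve mass number: 233 = 90 + 139 + k, so k = 233 − 229 = 4.
Check atomic number: 92 = 36 + 56 + 0 = 92. ✓

4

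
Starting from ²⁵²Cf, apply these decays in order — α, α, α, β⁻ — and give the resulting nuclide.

Start: (A, Z) = (252, 98).
After α: (248, 96).
After α: (244, 94).
After α: (240, 92).
After β⁻: (240, 93).
Z = 93 is neptunium.

Np-240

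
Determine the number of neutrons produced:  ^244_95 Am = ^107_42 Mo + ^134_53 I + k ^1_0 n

Conserve mass number: 244 = 107 + 134 + k, so k = 244 − 241 = 3.
Check atomic number: 95 = 42 + 53 + 0 = 95. ✓

3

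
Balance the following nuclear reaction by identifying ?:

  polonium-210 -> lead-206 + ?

Conserve mass number: 210 = 206 + A, so A = 4.
Conserve atomic number: 84 = 82 + Z, so Z = 2.
A = 4 and Z = 2 is helium-4 — an alpha particle.

alpha particle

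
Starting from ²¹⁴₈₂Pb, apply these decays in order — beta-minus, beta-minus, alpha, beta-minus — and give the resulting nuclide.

Bi-210

Start: (A, Z) = (214, 82).
After β⁻: (214, 83).
After β⁻: (214, 84).
After α: (210, 82).
After β⁻: (210, 83).
Z = 83 is bismuth.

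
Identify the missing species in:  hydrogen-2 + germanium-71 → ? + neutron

Conserve mass number: 2 + 71 = A + 1, so A = 72.
Conserve atomic number: 1 + 32 = Z + 0, so Z = 33.
Z = 33 is arsenic, so the species is arsenic-72.

As-72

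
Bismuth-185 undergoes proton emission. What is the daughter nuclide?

Pb-184

Proton emission: mass number changes by -1, atomic number by -1.
A: 185 − 1 = 184; Z: 83 − 1 = 82.
Z = 82 is lead, so the daughter is lead-184.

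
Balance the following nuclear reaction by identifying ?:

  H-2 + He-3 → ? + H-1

He-4

Conserve mass number: 2 + 3 = A + 1, so A = 4.
Conserve atomic number: 1 + 2 = Z + 1, so Z = 2.
A = 4 and Z = 2 is He-4 — an alpha particle.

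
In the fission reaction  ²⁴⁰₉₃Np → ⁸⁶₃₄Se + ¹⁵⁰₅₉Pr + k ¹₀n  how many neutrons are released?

4

Conserve mass number: 240 = 86 + 150 + k, so k = 240 − 236 = 4.
Check atomic number: 93 = 34 + 59 + 0 = 93. ✓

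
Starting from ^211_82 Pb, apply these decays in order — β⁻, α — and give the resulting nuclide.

Tl-207

Start: (A, Z) = (211, 82).
After β⁻: (211, 83).
After α: (207, 81).
Z = 81 is thallium.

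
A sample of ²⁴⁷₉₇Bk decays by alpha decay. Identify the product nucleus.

Alpha decay: mass number changes by -4, atomic number by -2.
A: 247 − 4 = 243; Z: 97 − 2 = 95.
Z = 95 is americium, so the daughter is ²⁴³₉₅Am.

Am-243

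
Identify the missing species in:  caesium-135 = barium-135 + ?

Conserve mass number: 135 = 135 + A, so A = 0.
Conserve atomic number: 55 = 56 + Z, so Z = -1.
A = 0 and Z = -1 is e⁻ — a beta-minus particle.

beta-minus particle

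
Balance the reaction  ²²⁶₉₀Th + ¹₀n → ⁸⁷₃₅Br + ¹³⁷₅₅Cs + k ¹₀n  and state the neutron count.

Conserve mass number: 227 = 87 + 137 + k, so k = 227 − 224 = 3.
Check atomic number: 90 = 35 + 55 + 0 = 90. ✓

3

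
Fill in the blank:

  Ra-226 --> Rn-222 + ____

Conserve mass number: 226 = 222 + A, so A = 4.
Conserve atomic number: 88 = 86 + Z, so Z = 2.
A = 4 and Z = 2 is He-4 — an alpha particle.

alpha particle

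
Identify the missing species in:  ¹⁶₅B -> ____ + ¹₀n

B-15

Conserve mass number: 16 = A + 1, so A = 15.
Conserve atomic number: 5 = Z + 0, so Z = 5.
Z = 5 is boron, so the species is ¹⁵₅B.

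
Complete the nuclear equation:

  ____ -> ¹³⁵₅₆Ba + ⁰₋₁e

Conserve mass number: A = 135 + 0, so A = 135.
Conserve atomic number: Z = 56 − 1, so Z = 55.
Z = 55 is caesium, so the species is ¹³⁵₅₅Cs.

Cs-135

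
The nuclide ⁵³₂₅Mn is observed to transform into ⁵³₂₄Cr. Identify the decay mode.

beta-plus decay or electron capture

ΔA = 53 − 53 = 0; ΔZ = 24 − 25 = -1.
A is unchanged and Z drops by 1 — a proton has become a neutron (β⁺ emission or electron capture).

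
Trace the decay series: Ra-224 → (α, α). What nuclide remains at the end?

Start: (A, Z) = (224, 88).
After α: (220, 86).
After α: (216, 84).
Z = 84 is polonium.

Po-216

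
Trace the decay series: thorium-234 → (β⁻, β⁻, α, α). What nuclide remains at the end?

Ra-226

Start: (A, Z) = (234, 90).
After β⁻: (234, 91).
After β⁻: (234, 92).
After α: (230, 90).
After α: (226, 88).
Z = 88 is radium.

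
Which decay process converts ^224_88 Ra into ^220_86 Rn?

alpha decay

ΔA = 220 − 224 = -4; ΔZ = 86 − 88 = -2.
A drops by 4 and Z drops by 2 — the signature of alpha emission.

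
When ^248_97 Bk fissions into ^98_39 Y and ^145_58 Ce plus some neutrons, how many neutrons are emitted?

Conserve mass number: 248 = 98 + 145 + k, so k = 248 − 243 = 5.
Check atomic number: 97 = 39 + 58 + 0 = 97. ✓

5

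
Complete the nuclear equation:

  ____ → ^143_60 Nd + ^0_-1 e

Conserve mass number: A = 143 + 0, so A = 143.
Conserve atomic number: Z = 60 − 1, so Z = 59.
Z = 59 is praseodymium, so the species is ^143_59 Pr.

Pr-143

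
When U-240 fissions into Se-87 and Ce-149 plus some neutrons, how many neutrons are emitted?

4

Conserve mass number: 240 = 87 + 149 + k, so k = 240 − 236 = 4.
Check atomic number: 92 = 34 + 58 + 0 = 92. ✓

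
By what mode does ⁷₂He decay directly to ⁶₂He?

neutron emission

ΔA = 6 − 7 = -1; ΔZ = 2 − 2 = +0.
A drops by 1 with Z unchanged — a neutron was emitted.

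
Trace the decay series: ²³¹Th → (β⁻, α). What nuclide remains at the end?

Start: (A, Z) = (231, 90).
After β⁻: (231, 91).
After α: (227, 89).
Z = 89 is actinium.

Ac-227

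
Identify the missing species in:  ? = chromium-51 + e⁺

Mn-51

Conserve mass number: A = 51 + 0, so A = 51.
Conserve atomic number: Z = 24 + 1, so Z = 25.
Z = 25 is manganese, so the species is manganese-51.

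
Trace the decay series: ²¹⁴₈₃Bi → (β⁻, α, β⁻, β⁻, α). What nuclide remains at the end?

Pb-206

Start: (A, Z) = (214, 83).
After β⁻: (214, 84).
After α: (210, 82).
After β⁻: (210, 83).
After β⁻: (210, 84).
After α: (206, 82).
Z = 82 is lead.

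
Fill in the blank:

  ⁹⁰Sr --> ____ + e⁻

Y-90

Conserve mass number: 90 = A + 0, so A = 90.
Conserve atomic number: 38 = Z − 1, so Z = 39.
Z = 39 is yttrium, so the species is ⁹⁰Y.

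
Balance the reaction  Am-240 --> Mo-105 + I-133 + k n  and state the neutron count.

2

Conserve mass number: 240 = 105 + 133 + k, so k = 240 − 238 = 2.
Check atomic number: 95 = 42 + 53 + 0 = 95. ✓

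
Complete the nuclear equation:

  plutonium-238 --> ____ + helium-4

U-234

Conserve mass number: 238 = A + 4, so A = 234.
Conserve atomic number: 94 = Z + 2, so Z = 92.
Z = 92 is uranium, so the species is uranium-234.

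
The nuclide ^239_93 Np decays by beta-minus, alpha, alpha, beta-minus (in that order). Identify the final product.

Pa-231

Start: (A, Z) = (239, 93).
After β⁻: (239, 94).
After α: (235, 92).
After α: (231, 90).
After β⁻: (231, 91).
Z = 91 is protactinium.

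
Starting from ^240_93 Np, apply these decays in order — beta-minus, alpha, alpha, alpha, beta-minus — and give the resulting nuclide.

Ac-228

Start: (A, Z) = (240, 93).
After β⁻: (240, 94).
After α: (236, 92).
After α: (232, 90).
After α: (228, 88).
After β⁻: (228, 89).
Z = 89 is actinium.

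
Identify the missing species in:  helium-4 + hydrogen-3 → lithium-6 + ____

neutron

Conserve mass number: 4 + 3 = 6 + A, so A = 1.
Conserve atomic number: 2 + 1 = 3 + Z, so Z = 0.
A = 1 and Z = 0 is neutron — a neutron.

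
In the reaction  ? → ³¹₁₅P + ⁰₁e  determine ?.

S-31

Conserve mass number: A = 31 + 0, so A = 31.
Conserve atomic number: Z = 15 + 1, so Z = 16.
Z = 16 is sulfur, so the species is ³¹₁₆S.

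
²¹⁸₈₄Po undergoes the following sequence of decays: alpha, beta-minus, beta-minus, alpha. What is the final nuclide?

Start: (A, Z) = (218, 84).
After α: (214, 82).
After β⁻: (214, 83).
After β⁻: (214, 84).
After α: (210, 82).
Z = 82 is lead.

Pb-210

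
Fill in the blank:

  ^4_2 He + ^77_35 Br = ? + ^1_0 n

Rb-80

Conserve mass number: 4 + 77 = A + 1, so A = 80.
Conserve atomic number: 2 + 35 = Z + 0, so Z = 37.
Z = 37 is rubidium, so the species is ^80_37 Rb.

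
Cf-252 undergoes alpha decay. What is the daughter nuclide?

Cm-248

Alpha decay: mass number changes by -4, atomic number by -2.
A: 252 − 4 = 248; Z: 98 − 2 = 96.
Z = 96 is curium, so the daughter is Cm-248.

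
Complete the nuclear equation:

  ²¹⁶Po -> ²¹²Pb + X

alpha particle

Conserve mass number: 216 = 212 + A, so A = 4.
Conserve atomic number: 84 = 82 + Z, so Z = 2.
A = 4 and Z = 2 is ⁴He — an alpha particle.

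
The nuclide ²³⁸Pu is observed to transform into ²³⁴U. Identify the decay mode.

ΔA = 234 − 238 = -4; ΔZ = 92 − 94 = -2.
A drops by 4 and Z drops by 2 — the signature of alpha emission.

alpha decay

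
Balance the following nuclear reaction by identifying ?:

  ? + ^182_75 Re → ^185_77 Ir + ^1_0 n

alpha particle

Conserve mass number: A + 182 = 185 + 1, so A = 4.
Conserve atomic number: Z + 75 = 77 + 0, so Z = 2.
A = 4 and Z = 2 is ^4_2 He — an alpha particle.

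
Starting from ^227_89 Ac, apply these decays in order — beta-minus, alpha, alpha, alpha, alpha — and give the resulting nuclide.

Pb-211

Start: (A, Z) = (227, 89).
After β⁻: (227, 90).
After α: (223, 88).
After α: (219, 86).
After α: (215, 84).
After α: (211, 82).
Z = 82 is lead.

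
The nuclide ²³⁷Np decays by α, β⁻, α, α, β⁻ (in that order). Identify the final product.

Ac-225

Start: (A, Z) = (237, 93).
After α: (233, 91).
After β⁻: (233, 92).
After α: (229, 90).
After α: (225, 88).
After β⁻: (225, 89).
Z = 89 is actinium.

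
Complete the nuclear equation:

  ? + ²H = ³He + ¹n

deuteron

Conserve mass number: A + 2 = 3 + 1, so A = 2.
Conserve atomic number: Z + 1 = 2 + 0, so Z = 1.
A = 2 and Z = 1 is ²H — a deuteron.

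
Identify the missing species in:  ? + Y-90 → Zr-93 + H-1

Conserve mass number: A + 90 = 93 + 1, so A = 4.
Conserve atomic number: Z + 39 = 40 + 1, so Z = 2.
A = 4 and Z = 2 is He-4 — an alpha particle.

alpha particle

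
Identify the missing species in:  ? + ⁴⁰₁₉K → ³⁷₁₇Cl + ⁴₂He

neutron

Conserve mass number: A + 40 = 37 + 4, so A = 1.
Conserve atomic number: Z + 19 = 17 + 2, so Z = 0.
A = 1 and Z = 0 is ¹₀n — a neutron.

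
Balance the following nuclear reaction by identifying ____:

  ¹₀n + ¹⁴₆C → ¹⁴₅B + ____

Conserve mass number: 1 + 14 = 14 + A, so A = 1.
Conserve atomic number: 0 + 6 = 5 + Z, so Z = 1.
A = 1 and Z = 1 is ¹₁H — a proton.

proton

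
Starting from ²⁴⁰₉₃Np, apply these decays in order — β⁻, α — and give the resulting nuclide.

U-236

Start: (A, Z) = (240, 93).
After β⁻: (240, 94).
After α: (236, 92).
Z = 92 is uranium.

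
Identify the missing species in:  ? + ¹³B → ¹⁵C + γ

deuteron

Conserve mass number: A + 13 = 15 + 0, so A = 2.
Conserve atomic number: Z + 5 = 6 + 0, so Z = 1.
A = 2 and Z = 1 is ²H — a deuteron.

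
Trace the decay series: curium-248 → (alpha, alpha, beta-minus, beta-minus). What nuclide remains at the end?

Pu-240

Start: (A, Z) = (248, 96).
After α: (244, 94).
After α: (240, 92).
After β⁻: (240, 93).
After β⁻: (240, 94).
Z = 94 is plutonium.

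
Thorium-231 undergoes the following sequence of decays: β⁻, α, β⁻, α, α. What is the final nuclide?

Start: (A, Z) = (231, 90).
After β⁻: (231, 91).
After α: (227, 89).
After β⁻: (227, 90).
After α: (223, 88).
After α: (219, 86).
Z = 86 is radon.

Rn-219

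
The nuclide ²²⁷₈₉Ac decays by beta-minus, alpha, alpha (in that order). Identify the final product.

Start: (A, Z) = (227, 89).
After β⁻: (227, 90).
After α: (223, 88).
After α: (219, 86).
Z = 86 is radon.

Rn-219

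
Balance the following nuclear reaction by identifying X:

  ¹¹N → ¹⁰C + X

proton

Conserve mass number: 11 = 10 + A, so A = 1.
Conserve atomic number: 7 = 6 + Z, so Z = 1.
A = 1 and Z = 1 is ¹H — a proton.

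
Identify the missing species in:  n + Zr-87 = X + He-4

Conserve mass number: 1 + 87 = A + 4, so A = 84.
Conserve atomic number: 0 + 40 = Z + 2, so Z = 38.
Z = 38 is strontium, so the species is Sr-84.

Sr-84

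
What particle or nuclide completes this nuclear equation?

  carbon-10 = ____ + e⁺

Conserve mass number: 10 = A + 0, so A = 10.
Conserve atomic number: 6 = Z + 1, so Z = 5.
Z = 5 is boron, so the species is boron-10.

B-10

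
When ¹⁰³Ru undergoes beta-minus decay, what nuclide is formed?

Beta-minus decay: mass number changes by +0, atomic number by +1.
A: 103 = 103; Z: 44 + 1 = 45.
Z = 45 is rhodium, so the daughter is ¹⁰³Rh.

Rh-103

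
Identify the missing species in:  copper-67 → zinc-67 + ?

Conserve mass number: 67 = 67 + A, so A = 0.
Conserve atomic number: 29 = 30 + Z, so Z = -1.
A = 0 and Z = -1 is e⁻ — a beta-minus particle.

beta-minus particle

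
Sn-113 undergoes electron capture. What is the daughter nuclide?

Electron capture: mass number changes by +0, atomic number by -1.
A: 113 = 113; Z: 50 − 1 = 49.
Z = 49 is indium, so the daughter is In-113.

In-113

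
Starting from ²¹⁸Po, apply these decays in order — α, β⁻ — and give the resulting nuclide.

Start: (A, Z) = (218, 84).
After α: (214, 82).
After β⁻: (214, 83).
Z = 83 is bismuth.

Bi-214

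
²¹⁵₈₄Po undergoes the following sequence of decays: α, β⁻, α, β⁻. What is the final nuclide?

Start: (A, Z) = (215, 84).
After α: (211, 82).
After β⁻: (211, 83).
After α: (207, 81).
After β⁻: (207, 82).
Z = 82 is lead.

Pb-207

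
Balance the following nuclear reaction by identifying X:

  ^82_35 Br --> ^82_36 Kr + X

beta-minus particle

Conserve mass number: 82 = 82 + A, so A = 0.
Conserve atomic number: 35 = 36 + Z, so Z = -1.
A = 0 and Z = -1 is ^0_-1 e — a beta-minus particle.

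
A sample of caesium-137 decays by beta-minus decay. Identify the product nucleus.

Ba-137

Beta-minus decay: mass number changes by +0, atomic number by +1.
A: 137 = 137; Z: 55 + 1 = 56.
Z = 56 is barium, so the daughter is barium-137.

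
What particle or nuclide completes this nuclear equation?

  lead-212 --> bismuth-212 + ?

beta-minus particle

Conserve mass number: 212 = 212 + A, so A = 0.
Conserve atomic number: 82 = 83 + Z, so Z = -1.
A = 0 and Z = -1 is e⁻ — a beta-minus particle.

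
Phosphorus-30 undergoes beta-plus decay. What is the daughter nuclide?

Beta-plus decay: mass number changes by +0, atomic number by -1.
A: 30 = 30; Z: 15 − 1 = 14.
Z = 14 is silicon, so the daughter is silicon-30.

Si-30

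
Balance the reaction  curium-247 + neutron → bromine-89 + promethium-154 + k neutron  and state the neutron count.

5

Conserve mass number: 248 = 89 + 154 + k, so k = 248 − 243 = 5.
Check atomic number: 96 = 35 + 61 + 0 = 96. ✓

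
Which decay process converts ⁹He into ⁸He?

ΔA = 8 − 9 = -1; ΔZ = 2 − 2 = +0.
A drops by 1 with Z unchanged — a neutron was emitted.

neutron emission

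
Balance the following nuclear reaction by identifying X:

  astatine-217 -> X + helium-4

Bi-213

Conserve mass number: 217 = A + 4, so A = 213.
Conserve atomic number: 85 = Z + 2, so Z = 83.
Z = 83 is bismuth, so the species is bismuth-213.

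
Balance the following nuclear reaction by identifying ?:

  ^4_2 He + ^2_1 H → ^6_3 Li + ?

gamma ray

Conserve mass number: 4 + 2 = 6 + A, so A = 0.
Conserve atomic number: 2 + 1 = 3 + Z, so Z = 0.
A = 0 and Z = 0 is ^0_0 γ — a gamma ray.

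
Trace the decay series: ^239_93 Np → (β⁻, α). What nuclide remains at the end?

Start: (A, Z) = (239, 93).
After β⁻: (239, 94).
After α: (235, 92).
Z = 92 is uranium.

U-235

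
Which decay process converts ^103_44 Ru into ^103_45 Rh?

ΔA = 103 − 103 = 0; ΔZ = 45 − 44 = +1.
A is unchanged and Z rises by 1 — a neutron has become a proton (β⁻ decay).

beta-minus decay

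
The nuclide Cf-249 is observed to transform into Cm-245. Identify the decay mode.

ΔA = 245 − 249 = -4; ΔZ = 96 − 98 = -2.
A drops by 4 and Z drops by 2 — the signature of alpha emission.

alpha decay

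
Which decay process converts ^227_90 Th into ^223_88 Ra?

alpha decay

ΔA = 223 − 227 = -4; ΔZ = 88 − 90 = -2.
A drops by 4 and Z drops by 2 — the signature of alpha emission.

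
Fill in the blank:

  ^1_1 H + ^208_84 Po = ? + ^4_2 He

Conserve mass number: 1 + 208 = A + 4, so A = 205.
Conserve atomic number: 1 + 84 = Z + 2, so Z = 83.
Z = 83 is bismuth, so the species is ^205_83 Bi.

Bi-205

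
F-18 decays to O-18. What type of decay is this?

ΔA = 18 − 18 = 0; ΔZ = 8 − 9 = -1.
A is unchanged and Z drops by 1 — a proton has become a neutron (β⁺ emission or electron capture).

beta-plus decay or electron capture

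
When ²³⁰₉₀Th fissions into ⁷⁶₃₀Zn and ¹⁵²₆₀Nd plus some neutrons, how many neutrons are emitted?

Conserve mass number: 230 = 76 + 152 + k, so k = 230 − 228 = 2.
Check atomic number: 90 = 30 + 60 + 0 = 90. ✓

2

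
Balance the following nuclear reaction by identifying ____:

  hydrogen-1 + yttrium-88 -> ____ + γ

Conserve mass number: 1 + 88 = A + 0, so A = 89.
Conserve atomic number: 1 + 39 = Z + 0, so Z = 40.
Z = 40 is zirconium, so the species is zirconium-89.

Zr-89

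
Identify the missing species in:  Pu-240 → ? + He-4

U-236

Conserve mass number: 240 = A + 4, so A = 236.
Conserve atomic number: 94 = Z + 2, so Z = 92.
Z = 92 is uranium, so the species is U-236.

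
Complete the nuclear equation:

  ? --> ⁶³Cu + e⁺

Conserve mass number: A = 63 + 0, so A = 63.
Conserve atomic number: Z = 29 + 1, so Z = 30.
Z = 30 is zinc, so the species is ⁶³Zn.

Zn-63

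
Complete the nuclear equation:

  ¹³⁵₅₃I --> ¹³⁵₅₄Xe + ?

Conserve mass number: 135 = 135 + A, so A = 0.
Conserve atomic number: 53 = 54 + Z, so Z = -1.
A = 0 and Z = -1 is ⁰₋₁e — a beta-minus particle.

beta-minus particle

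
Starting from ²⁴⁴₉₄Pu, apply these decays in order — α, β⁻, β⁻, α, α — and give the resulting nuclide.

Start: (A, Z) = (244, 94).
After α: (240, 92).
After β⁻: (240, 93).
After β⁻: (240, 94).
After α: (236, 92).
After α: (232, 90).
Z = 90 is thorium.

Th-232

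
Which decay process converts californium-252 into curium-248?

ΔA = 248 − 252 = -4; ΔZ = 96 − 98 = -2.
A drops by 4 and Z drops by 2 — the signature of alpha emission.

alpha decay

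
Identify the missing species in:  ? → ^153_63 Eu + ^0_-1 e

Conserve mass number: A = 153 + 0, so A = 153.
Conserve atomic number: Z = 63 − 1, so Z = 62.
Z = 62 is samarium, so the species is ^153_62 Sm.

Sm-153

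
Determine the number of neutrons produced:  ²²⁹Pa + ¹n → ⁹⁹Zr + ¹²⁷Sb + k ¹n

Conserve mass number: 230 = 99 + 127 + k, so k = 230 − 226 = 4.
Check atomic number: 91 = 40 + 51 + 0 = 91. ✓

4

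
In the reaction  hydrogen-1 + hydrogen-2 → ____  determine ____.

Conserve mass number: 1 + 2 = A, so A = 3.
Conserve atomic number: 1 + 1 = Z, so Z = 2.
Z = 2 is helium, so the species is helium-3.

He-3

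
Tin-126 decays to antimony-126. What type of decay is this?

ΔA = 126 − 126 = 0; ΔZ = 51 − 50 = +1.
A is unchanged and Z rises by 1 — a neutron has become a proton (β⁻ decay).

beta-minus decay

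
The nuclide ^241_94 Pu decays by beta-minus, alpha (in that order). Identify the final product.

Start: (A, Z) = (241, 94).
After β⁻: (241, 95).
After α: (237, 93).
Z = 93 is neptunium.

Np-237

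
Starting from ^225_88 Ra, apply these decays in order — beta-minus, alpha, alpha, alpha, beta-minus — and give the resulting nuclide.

Po-213

Start: (A, Z) = (225, 88).
After β⁻: (225, 89).
After α: (221, 87).
After α: (217, 85).
After α: (213, 83).
After β⁻: (213, 84).
Z = 84 is polonium.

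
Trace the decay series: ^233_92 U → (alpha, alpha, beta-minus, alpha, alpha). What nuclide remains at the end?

At-217

Start: (A, Z) = (233, 92).
After α: (229, 90).
After α: (225, 88).
After β⁻: (225, 89).
After α: (221, 87).
After α: (217, 85).
Z = 85 is astatine.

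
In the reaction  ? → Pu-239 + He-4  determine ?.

Conserve mass number: A = 239 + 4, so A = 243.
Conserve atomic number: Z = 94 + 2, so Z = 96.
Z = 96 is curium, so the species is Cm-243.

Cm-243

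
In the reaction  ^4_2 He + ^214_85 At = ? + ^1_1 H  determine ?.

Rn-217

Conserve mass number: 4 + 214 = A + 1, so A = 217.
Conserve atomic number: 2 + 85 = Z + 1, so Z = 86.
Z = 86 is radon, so the species is ^217_86 Rn.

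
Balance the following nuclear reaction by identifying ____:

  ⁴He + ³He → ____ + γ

Conserve mass number: 4 + 3 = A + 0, so A = 7.
Conserve atomic number: 2 + 2 = Z + 0, so Z = 4.
Z = 4 is beryllium, so the species is ⁷Be.

Be-7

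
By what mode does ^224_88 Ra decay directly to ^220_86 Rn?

alpha decay

ΔA = 220 − 224 = -4; ΔZ = 86 − 88 = -2.
A drops by 4 and Z drops by 2 — the signature of alpha emission.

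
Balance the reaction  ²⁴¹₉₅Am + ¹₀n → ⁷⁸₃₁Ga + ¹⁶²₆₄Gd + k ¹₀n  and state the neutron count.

2

Conserve mass number: 242 = 78 + 162 + k, so k = 242 − 240 = 2.
Check atomic number: 95 = 31 + 64 + 0 = 95. ✓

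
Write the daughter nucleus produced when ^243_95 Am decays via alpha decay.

Np-239

Alpha decay: mass number changes by -4, atomic number by -2.
A: 243 − 4 = 239; Z: 95 − 2 = 93.
Z = 93 is neptunium, so the daughter is ^239_93 Np.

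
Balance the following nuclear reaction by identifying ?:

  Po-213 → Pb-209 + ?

alpha particle

Conserve mass number: 213 = 209 + A, so A = 4.
Conserve atomic number: 84 = 82 + Z, so Z = 2.
A = 4 and Z = 2 is He-4 — an alpha particle.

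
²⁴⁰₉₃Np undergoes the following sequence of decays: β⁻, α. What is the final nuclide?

Start: (A, Z) = (240, 93).
After β⁻: (240, 94).
After α: (236, 92).
Z = 92 is uranium.

U-236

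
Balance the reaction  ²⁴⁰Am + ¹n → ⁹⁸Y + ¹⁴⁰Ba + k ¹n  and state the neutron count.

Conserve mass number: 241 = 98 + 140 + k, so k = 241 − 238 = 3.
Check atomic number: 95 = 39 + 56 + 0 = 95. ✓

3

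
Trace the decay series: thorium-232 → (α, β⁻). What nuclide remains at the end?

Ac-228

Start: (A, Z) = (232, 90).
After α: (228, 88).
After β⁻: (228, 89).
Z = 89 is actinium.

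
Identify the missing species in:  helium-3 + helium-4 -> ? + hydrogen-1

Conserve mass number: 3 + 4 = A + 1, so A = 6.
Conserve atomic number: 2 + 2 = Z + 1, so Z = 3.
Z = 3 is lithium, so the species is lithium-6.

Li-6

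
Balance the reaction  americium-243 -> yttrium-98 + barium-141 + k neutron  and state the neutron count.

4

Conserve mass number: 243 = 98 + 141 + k, so k = 243 − 239 = 4.
Check atomic number: 95 = 39 + 56 + 0 = 95. ✓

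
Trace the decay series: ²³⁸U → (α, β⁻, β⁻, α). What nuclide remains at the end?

Start: (A, Z) = (238, 92).
After α: (234, 90).
After β⁻: (234, 91).
After β⁻: (234, 92).
After α: (230, 90).
Z = 90 is thorium.

Th-230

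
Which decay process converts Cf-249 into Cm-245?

alpha decay

ΔA = 245 − 249 = -4; ΔZ = 96 − 98 = -2.
A drops by 4 and Z drops by 2 — the signature of alpha emission.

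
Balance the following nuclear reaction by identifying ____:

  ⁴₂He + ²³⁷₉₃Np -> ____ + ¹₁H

Conserve mass number: 4 + 237 = A + 1, so A = 240.
Conserve atomic number: 2 + 93 = Z + 1, so Z = 94.
Z = 94 is plutonium, so the species is ²⁴⁰₉₄Pu.

Pu-240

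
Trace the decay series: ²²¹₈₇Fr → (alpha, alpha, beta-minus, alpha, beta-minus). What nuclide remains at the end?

Start: (A, Z) = (221, 87).
After α: (217, 85).
After α: (213, 83).
After β⁻: (213, 84).
After α: (209, 82).
After β⁻: (209, 83).
Z = 83 is bismuth.

Bi-209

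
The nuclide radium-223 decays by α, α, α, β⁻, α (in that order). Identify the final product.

Start: (A, Z) = (223, 88).
After α: (219, 86).
After α: (215, 84).
After α: (211, 82).
After β⁻: (211, 83).
After α: (207, 81).
Z = 81 is thallium.

Tl-207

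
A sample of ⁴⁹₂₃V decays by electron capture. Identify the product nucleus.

Ti-49

Electron capture: mass number changes by +0, atomic number by -1.
A: 49 = 49; Z: 23 − 1 = 22.
Z = 22 is titanium, so the daughter is ⁴⁹₂₂Ti.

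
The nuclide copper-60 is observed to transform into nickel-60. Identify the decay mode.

beta-plus decay or electron capture

ΔA = 60 − 60 = 0; ΔZ = 28 − 29 = -1.
A is unchanged and Z drops by 1 — a proton has become a neutron (β⁺ emission or electron capture).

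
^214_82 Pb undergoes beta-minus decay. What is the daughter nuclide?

Beta-minus decay: mass number changes by +0, atomic number by +1.
A: 214 = 214; Z: 82 + 1 = 83.
Z = 83 is bismuth, so the daughter is ^214_83 Bi.

Bi-214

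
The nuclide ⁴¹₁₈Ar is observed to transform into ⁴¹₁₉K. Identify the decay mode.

ΔA = 41 − 41 = 0; ΔZ = 19 − 18 = +1.
A is unchanged and Z rises by 1 — a neutron has become a proton (β⁻ decay).

beta-minus decay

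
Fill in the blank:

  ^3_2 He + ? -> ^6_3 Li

Conserve mass number: 3 + A = 6, so A = 3.
Conserve atomic number: 2 + Z = 3, so Z = 1.
A = 3 and Z = 1 is ^3_1 H — a triton.

triton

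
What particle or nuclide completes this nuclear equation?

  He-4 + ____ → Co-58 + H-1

Fe-55

Conserve mass number: 4 + A = 58 + 1, so A = 55.
Conserve atomic number: 2 + Z = 27 + 1, so Z = 26.
Z = 26 is iron, so the species is Fe-55.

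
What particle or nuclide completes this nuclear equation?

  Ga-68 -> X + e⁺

Conserve mass number: 68 = A + 0, so A = 68.
Conserve atomic number: 31 = Z + 1, so Z = 30.
Z = 30 is zinc, so the species is Zn-68.

Zn-68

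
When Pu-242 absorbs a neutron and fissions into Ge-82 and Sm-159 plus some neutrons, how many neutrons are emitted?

Conserve mass number: 243 = 82 + 159 + k, so k = 243 − 241 = 2.
Check atomic number: 94 = 32 + 62 + 0 = 94. ✓

2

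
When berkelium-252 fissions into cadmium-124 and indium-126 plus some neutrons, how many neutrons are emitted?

Conserve mass number: 252 = 124 + 126 + k, so k = 252 − 250 = 2.
Check atomic number: 97 = 48 + 49 + 0 = 97. ✓

2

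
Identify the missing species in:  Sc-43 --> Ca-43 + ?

positron

Conserve mass number: 43 = 43 + A, so A = 0.
Conserve atomic number: 21 = 20 + Z, so Z = 1.
A = 0 and Z = 1 is e⁺ — a positron.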